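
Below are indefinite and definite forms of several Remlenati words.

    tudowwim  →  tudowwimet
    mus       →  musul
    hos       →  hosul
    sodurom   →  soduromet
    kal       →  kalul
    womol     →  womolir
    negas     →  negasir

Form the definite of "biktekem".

biktekemet

"biktekem" has 3 vowels. The stems with 3 vowels (tudowwim → tudowwimet, sodurom → soduromet) add -et.
So biktekem → biktekemet.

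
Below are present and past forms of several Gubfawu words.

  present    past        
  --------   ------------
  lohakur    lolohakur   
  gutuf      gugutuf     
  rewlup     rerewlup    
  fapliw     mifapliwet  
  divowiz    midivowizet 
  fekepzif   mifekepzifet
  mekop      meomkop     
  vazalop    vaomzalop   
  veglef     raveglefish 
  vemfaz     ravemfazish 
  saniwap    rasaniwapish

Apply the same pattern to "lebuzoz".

leombuzoz

"lebuzoz" has last vowel 'o'. The stems whose last vowel is 'o' (mekop → meomkop, vazalop → vaomzalop) insert -om- after the first vowel.
So lebuzoz → leombuzoz.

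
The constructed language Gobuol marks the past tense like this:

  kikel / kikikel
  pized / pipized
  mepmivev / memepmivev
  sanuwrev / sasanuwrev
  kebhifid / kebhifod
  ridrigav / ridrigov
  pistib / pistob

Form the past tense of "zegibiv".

pized and kebhifid both end in -d yet inflect differently (pipized, kebhifod), so the final letter is not what conditions the rule; the last vowel is.
"zegibiv" has last vowel 'i'. The stems whose last vowel is 'i' (kebhifid → kebhifod, pistib → pistob) change the last vowel to 'o'.
So zegibiv → zegibov.

zegibov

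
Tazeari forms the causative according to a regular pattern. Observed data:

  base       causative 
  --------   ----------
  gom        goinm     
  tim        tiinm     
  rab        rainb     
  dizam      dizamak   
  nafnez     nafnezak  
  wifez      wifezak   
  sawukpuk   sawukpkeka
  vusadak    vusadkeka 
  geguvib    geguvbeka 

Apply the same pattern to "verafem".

verafmeka

gom and dizam both end in -m yet inflect differently (goinm, dizamak), so the final letter is not what conditions the rule; the number of vowels is.
"verafem" has 3 vowels. The stems with 3 vowels (sawukpuk → sawukpkeka, vusadak → vusadkeka, geguvib → geguvbeka) delete the last vowel and add -eka.
The other patterns: stems with 1 vowel insert -in- after the first vowel; stems with 2 vowels add -ak.
So verafem → verafmeka.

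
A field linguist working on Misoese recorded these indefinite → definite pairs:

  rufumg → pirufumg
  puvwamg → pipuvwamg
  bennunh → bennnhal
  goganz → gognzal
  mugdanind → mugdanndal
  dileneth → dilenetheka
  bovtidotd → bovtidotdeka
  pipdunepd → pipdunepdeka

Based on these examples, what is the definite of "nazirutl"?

nazirutleka

bennunh and dileneth both end in -h yet inflect differently (bennnhal, dilenetheka), so the final letter is not what conditions the rule; the second-to-last letter is.
"nazirutl" has second-to-last letter 't'. The stems whose second-to-last letter is 't' (dileneth → dilenetheka, bovtidotd → bovtidotdeka) add -eka.
So nazirutl → nazirutleka.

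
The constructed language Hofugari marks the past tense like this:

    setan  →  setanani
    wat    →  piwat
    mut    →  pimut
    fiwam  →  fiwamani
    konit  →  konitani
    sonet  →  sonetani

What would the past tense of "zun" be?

pizun

wat and konit both end in -t yet inflect differently (piwat, konitani), so the final letter is not what conditions the rule; the number of vowels is.
"zun" has 1 vowel. The stems with 1 vowel (wat → piwat, mut → pimut) add the prefix pi-.
The other pattern: stems with 2 vowels add -ani.
So zun → pizun.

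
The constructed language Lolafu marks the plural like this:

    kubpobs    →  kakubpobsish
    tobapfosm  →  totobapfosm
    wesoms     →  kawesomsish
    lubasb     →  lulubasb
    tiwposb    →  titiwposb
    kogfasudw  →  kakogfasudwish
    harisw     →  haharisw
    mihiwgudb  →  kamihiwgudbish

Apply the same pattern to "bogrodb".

kabogrodbish

"bogrodb" has second-to-last letter 'd'. The stems whose second-to-last letter is 'd' (mihiwgudb → kamihiwgudbish, kogfasudw → kakogfasudwish) add ka- … -ish around the stem.
So bogrodb → kabogrodbish.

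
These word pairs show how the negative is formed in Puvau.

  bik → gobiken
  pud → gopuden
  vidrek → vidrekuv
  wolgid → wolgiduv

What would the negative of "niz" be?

gonizen

"niz" has 1 vowel. The stems with 1 vowel (bik → gobiken, pud → gopuden) add go- … -en around the stem.
So niz → gonizen.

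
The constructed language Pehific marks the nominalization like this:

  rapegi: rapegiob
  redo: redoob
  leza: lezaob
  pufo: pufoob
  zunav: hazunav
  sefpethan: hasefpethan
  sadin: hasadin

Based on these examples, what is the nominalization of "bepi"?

leza and zunav both have last vowel 'a' yet inflect differently (lezaob, hazunav), so the last vowel is not what conditions the rule; whether the stem ends in a vowel or a consonant is.
"bepi" ends in a vowel. The stems ending in a vowel (rapegi → rapegiob, redo → redoob, leza → lezaob) add -ob.
So bepi → bepiob.

bepiob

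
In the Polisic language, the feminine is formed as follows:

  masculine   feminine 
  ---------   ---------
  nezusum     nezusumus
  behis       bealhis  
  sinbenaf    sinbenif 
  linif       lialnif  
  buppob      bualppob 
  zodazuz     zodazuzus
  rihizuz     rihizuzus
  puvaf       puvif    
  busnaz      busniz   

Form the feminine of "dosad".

dosid

busnaz and zodazuz both end in -z yet inflect differently (busniz, zodazuzus), so the final letter is not what conditions the rule; the last vowel is.
"dosad" has last vowel 'a'. The stems whose last vowel is 'a' (busnaz → busniz, puvaf → puvif, sinbenaf → sinbenif) change the last vowel to 'i'.
The other patterns: stems whose last vowel is 'u' add -us; stems whose last vowel is 'i' or 'o' insert -al- after the first vowel.
So dosad → dosid.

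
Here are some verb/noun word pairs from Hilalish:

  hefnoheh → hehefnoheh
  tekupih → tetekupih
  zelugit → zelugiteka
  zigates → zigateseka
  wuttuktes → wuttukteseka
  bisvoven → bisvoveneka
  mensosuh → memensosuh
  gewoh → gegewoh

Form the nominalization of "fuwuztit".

fuwuztiteka

"fuwuztit" ends in -t. The one such stem in the data (zelugit → zelugiteka) adds -eka, so the same rule applies.
The other pattern: stems ending in -h repeat the first consonant+vowel as a prefix.
So fuwuztit → fuwuztiteka.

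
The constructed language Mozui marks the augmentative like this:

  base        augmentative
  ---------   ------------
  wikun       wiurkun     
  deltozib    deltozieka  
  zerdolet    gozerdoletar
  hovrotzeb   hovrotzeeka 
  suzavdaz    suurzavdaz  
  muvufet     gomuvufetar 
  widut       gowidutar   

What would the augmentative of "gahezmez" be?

hovrotzeb and zerdolet both have last vowel 'e' yet inflect differently (hovrotzeeka, gozerdoletar), so the last vowel is not what conditions the rule; the final letter is.
"gahezmez" ends in -z. The one such stem in the data (suzavdaz → suurzavdaz) inserts -ur- after the first vowel (as does wikun), so the same rule applies.
The other patterns: stems ending in -b drop the final letter and add -eka; stems ending in -t add go- … -ar around the stem.
So gahezmez → gaurhezmez.

gaurhezmez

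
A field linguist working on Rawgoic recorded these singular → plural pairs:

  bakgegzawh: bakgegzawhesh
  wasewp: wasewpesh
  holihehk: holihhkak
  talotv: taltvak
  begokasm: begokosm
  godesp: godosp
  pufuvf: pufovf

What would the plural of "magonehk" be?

wasewp and godesp both end in -p yet inflect differently (wasewpesh, godosp), so the final letter is not what conditions the rule; the second-to-last letter is.
"magonehk" has second-to-last letter 'h'. The one such stem in the data (holihehk → holihhkak) deletes the last vowel and adds -ak (as does talotv), so the same rule applies.
The other patterns: stems whose second-to-last letter is 'w' add -esh; stems whose second-to-last letter is 's' or 'v' change the last vowel to 'o'.
So magonehk → magonhkak.

magonhkak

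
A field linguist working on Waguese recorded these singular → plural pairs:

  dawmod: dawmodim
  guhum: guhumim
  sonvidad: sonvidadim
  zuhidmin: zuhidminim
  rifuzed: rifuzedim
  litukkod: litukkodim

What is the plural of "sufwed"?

Every pair shown (dawmod → dawmodim, guhum → guhumim, sonvidad → sonvidadim, …) follows the same rule: add -im.
So sufwed → sufwedim.

sufwedim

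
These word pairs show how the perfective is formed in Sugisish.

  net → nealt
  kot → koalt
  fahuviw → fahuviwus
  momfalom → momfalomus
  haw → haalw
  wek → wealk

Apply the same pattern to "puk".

pualk

haw and fahuviw both end in -w yet inflect differently (haalw, fahuviwus), so the final letter is not what conditions the rule; the number of vowels is.
"puk" has 1 vowel. The stems with 1 vowel (kot → koalt, net → nealt, wek → wealk) insert -al- after the first vowel.
So puk → pualk.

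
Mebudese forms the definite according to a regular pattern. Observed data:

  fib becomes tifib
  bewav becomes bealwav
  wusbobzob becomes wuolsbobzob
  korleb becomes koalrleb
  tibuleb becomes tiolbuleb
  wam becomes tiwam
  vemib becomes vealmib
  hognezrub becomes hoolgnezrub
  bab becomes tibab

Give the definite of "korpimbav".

fib and vemib both end in -b yet inflect differently (tifib, vealmib), so the final letter is not what conditions the rule; the number of vowels is.
"korpimbav" has 3 vowels. The stems with 3 vowels (wusbobzob → wuolsbobzob, tibuleb → tiolbuleb, hognezrub → hoolgnezrub) insert -ol- after the first vowel.
So korpimbav → koolrpimbav.

koolrpimbav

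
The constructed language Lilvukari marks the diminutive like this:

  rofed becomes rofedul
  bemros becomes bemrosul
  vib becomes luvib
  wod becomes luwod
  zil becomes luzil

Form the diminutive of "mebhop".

mebhopul

"mebhop" has 2 vowels. The stems with 2 vowels (rofed → rofedul, bemros → bemrosul) add -ul.
So mebhop → mebhopul.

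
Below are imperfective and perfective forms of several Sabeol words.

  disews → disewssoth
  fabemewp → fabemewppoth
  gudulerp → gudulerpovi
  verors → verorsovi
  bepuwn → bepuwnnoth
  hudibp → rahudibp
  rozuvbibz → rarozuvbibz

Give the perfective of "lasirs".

lasirsovi

disews and verors both end in -s yet inflect differently (disewssoth, verorsovi), so the final letter is not what conditions the rule; the second-to-last letter is.
"lasirs" has second-to-last letter 'r'. The stems whose second-to-last letter is 'r' (verors → verorsovi, gudulerp → gudulerpovi) add -ovi.
So lasirs → lasirsovi.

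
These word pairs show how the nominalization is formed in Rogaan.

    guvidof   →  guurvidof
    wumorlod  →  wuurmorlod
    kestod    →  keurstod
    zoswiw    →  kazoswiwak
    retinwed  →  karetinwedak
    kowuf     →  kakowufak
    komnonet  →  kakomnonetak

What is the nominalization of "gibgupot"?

guvidof and kowuf both end in -f yet inflect differently (guurvidof, kakowufak), so the final letter is not what conditions the rule; the last vowel is.
"gibgupot" has last vowel 'o'. The stems whose last vowel is 'o' (guvidof → guurvidof, kestod → keurstod, wumorlod → wuurmorlod) insert -ur- after the first vowel.
The other pattern: stems whose last vowel is 'e', 'i' or 'u' add ka- … -ak around the stem.
So gibgupot → giurbgupot.

giurbgupot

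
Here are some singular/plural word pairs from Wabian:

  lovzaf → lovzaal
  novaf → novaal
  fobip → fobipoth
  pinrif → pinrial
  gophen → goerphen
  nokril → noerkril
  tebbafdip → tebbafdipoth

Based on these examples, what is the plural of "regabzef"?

regabzeal

"regabzef" ends in -f. The stems ending in -f (lovzaf → lovzaal, pinrif → pinrial, novaf → novaal) drop the final letter and add -al.
The other patterns: stems ending in -p add -oth; stems ending in -l or -n insert -er- after the first vowel.
So regabzef → regabzeal.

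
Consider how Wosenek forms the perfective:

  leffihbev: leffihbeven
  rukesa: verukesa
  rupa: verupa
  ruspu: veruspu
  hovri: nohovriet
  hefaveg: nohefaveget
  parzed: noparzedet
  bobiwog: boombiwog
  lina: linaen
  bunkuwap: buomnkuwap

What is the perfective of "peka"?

nopekaet

lina and rukesa both end in -a yet inflect differently (linaen, verukesa), so the final letter is not what conditions the rule; the first letter is.
"peka" begins with p-. The one such stem in the data (parzed → noparzedet) adds no- … -et around the stem, so the same rule applies.
So peka → nopekaet.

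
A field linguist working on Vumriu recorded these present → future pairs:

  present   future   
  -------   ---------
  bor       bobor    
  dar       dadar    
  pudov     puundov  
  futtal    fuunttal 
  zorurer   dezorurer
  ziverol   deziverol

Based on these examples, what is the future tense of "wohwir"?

wounhwir

"wohwir" has 2 vowels. The stems with 2 vowels (pudov → puundov, futtal → fuunttal) insert -un- after the first vowel.
The other patterns: stems with 1 vowel repeat the first consonant+vowel as a prefix; stems with 3 vowels add the prefix de-.
So wohwir → wounhwir.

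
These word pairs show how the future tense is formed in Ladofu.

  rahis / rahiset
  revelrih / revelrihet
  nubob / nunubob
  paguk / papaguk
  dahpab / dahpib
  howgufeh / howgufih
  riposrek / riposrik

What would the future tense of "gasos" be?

gagasos

"gasos" has last vowel 'o'. The one such stem in the data (nubob → nunubob) repeats the first consonant+vowel as a prefix (as does paguk), so the same rule applies.
The other patterns: stems whose last vowel is 'i' add -et; stems whose last vowel is 'a' or 'e' change the last vowel to 'i'.
So gasos → gagasos.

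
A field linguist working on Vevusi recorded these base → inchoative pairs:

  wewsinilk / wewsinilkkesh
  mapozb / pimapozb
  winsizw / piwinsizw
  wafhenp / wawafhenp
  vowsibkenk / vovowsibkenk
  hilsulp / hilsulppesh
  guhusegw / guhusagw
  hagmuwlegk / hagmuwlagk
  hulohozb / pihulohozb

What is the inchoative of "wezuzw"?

"wezuzw" has second-to-last letter 'z'. The stems whose second-to-last letter is 'z' (hulohozb → pihulohozb, mapozb → pimapozb, winsizw → piwinsizw) add the prefix pi-.
The other patterns: stems whose second-to-last letter is 'n' repeat the first consonant+vowel as a prefix; stems whose second-to-last letter is 'l' double the final consonant and add -esh; stems whose second-to-last letter is 'g' change the last vowel to 'a'.
So wezuzw → piwezuzw.

piwezuzw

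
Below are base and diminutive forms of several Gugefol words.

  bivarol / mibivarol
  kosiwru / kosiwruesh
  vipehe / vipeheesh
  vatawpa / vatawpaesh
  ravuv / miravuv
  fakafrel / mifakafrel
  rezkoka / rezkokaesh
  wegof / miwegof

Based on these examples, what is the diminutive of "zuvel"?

ravuv and kosiwru both have last vowel 'u' yet inflect differently (miravuv, kosiwruesh), so the last vowel is not what conditions the rule; whether the stem ends in a vowel or a consonant is.
"zuvel" ends in a consonant. The stems ending in a consonant (fakafrel → mifakafrel, bivarol → mibivarol, ravuv → miravuv) add the prefix mi-.
So zuvel → mizuvel.

mizuvel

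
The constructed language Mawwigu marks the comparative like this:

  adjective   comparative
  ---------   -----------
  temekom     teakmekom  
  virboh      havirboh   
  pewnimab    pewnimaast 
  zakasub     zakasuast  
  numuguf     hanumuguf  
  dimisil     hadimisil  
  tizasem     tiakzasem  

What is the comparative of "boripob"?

zakasub and numuguf both have last vowel 'u' yet inflect differently (zakasuast, hanumuguf), so the last vowel is not what conditions the rule; the final letter is.
"boripob" ends in -b. The stems ending in -b (pewnimab → pewnimaast, zakasub → zakasuast) drop the final letter and add -ast.
So boripob → boripoast.

boripoast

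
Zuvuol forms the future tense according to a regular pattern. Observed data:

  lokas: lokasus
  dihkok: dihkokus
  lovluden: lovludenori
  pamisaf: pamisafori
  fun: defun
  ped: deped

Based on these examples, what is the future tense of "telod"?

fun and lovluden both end in -n yet inflect differently (defun, lovludenori), so the final letter is not what conditions the rule; the number of vowels is.
"telod" has 2 vowels. The stems with 2 vowels (lokas → lokasus, dihkok → dihkokus) add -us.
The other patterns: stems with 1 vowel add the prefix de-; stems with 3 vowels add -ori.
So telod → telodus.

telodus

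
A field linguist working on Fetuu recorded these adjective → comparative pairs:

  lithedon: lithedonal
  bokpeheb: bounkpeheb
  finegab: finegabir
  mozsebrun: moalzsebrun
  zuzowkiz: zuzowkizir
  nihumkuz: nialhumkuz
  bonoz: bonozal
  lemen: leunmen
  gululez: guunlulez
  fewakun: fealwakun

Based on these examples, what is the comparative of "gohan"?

gohanir

bonoz and zuzowkiz both end in -z yet inflect differently (bonozal, zuzowkizir), so the final letter is not what conditions the rule; the last vowel is.
"gohan" has last vowel 'a'. The one such stem in the data (finegab → finegabir) adds -ir, so the same rule applies.
The other patterns: stems whose last vowel is 'o' add -al; stems whose last vowel is 'u' insert -al- after the first vowel; stems whose last vowel is 'e' insert -un- after the first vowel.
So gohan → gohanir.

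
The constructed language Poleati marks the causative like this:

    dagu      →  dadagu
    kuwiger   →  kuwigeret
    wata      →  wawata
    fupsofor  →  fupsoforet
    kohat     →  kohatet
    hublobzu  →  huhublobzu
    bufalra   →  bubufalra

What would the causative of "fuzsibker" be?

fuzsibkeret

kohat and wata both have last vowel 'a' yet inflect differently (kohatet, wawata), so the last vowel is not what conditions the rule; whether the stem ends in a vowel or a consonant is.
"fuzsibker" ends in a consonant. The stems ending in a consonant (kuwiger → kuwigeret, fupsofor → fupsoforet, kohat → kohatet) add -et.
So fuzsibker → fuzsibkeret.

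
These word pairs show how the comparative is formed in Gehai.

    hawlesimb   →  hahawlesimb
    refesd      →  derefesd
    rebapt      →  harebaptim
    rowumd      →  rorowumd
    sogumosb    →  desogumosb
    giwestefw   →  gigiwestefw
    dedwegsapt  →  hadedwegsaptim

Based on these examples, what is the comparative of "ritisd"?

refesd and rowumd both end in -d yet inflect differently (derefesd, rorowumd), so the final letter is not what conditions the rule; the second-to-last letter is.
"ritisd" has second-to-last letter 's'. The stems whose second-to-last letter is 's' (sogumosb → desogumosb, refesd → derefesd) add the prefix de-.
The other patterns: stems whose second-to-last letter is 'p' add ha- … -im around the stem; stems whose second-to-last letter is 'f' or 'm' repeat the first consonant+vowel as a prefix.
So ritisd → deritisd.

deritisd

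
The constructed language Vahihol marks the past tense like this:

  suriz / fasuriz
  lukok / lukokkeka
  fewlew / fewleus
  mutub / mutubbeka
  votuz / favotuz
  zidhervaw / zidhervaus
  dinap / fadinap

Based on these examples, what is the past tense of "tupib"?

zidhervaw and dinap both have last vowel 'a' yet inflect differently (zidhervaus, fadinap), so the last vowel is not what conditions the rule; the final letter is.
"tupib" ends in -b. The one such stem in the data (mutub → mutubbeka) doubles the final consonant and adds -eka (as does lukok), so the same rule applies.
So tupib → tupibbeka.

tupibbeka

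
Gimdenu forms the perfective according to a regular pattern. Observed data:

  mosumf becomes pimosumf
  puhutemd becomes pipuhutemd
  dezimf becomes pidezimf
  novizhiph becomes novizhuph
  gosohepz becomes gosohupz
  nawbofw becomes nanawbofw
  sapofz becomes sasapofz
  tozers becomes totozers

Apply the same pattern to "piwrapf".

gosohepz and sapofz both end in -z yet inflect differently (gosohupz, sasapofz), so the final letter is not what conditions the rule; the second-to-last letter is.
"piwrapf" has second-to-last letter 'p'. The stems whose second-to-last letter is 'p' (novizhiph → novizhuph, gosohepz → gosohupz) change the last vowel to 'u'.
So piwrapf → piwrupf.

piwrupf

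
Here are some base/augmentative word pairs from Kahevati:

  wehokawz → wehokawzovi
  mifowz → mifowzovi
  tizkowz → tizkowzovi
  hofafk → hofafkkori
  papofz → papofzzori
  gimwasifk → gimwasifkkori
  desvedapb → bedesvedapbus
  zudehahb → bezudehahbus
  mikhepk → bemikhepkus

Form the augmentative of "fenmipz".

wehokawz and papofz both end in -z yet inflect differently (wehokawzovi, papofzzori), so the final letter is not what conditions the rule; the second-to-last letter is.
"fenmipz" has second-to-last letter 'p'. The stems whose second-to-last letter is 'p' (desvedapb → bedesvedapbus, mikhepk → bemikhepkus) add be- … -us around the stem.
The other patterns: stems whose second-to-last letter is 'w' add -ovi; stems whose second-to-last letter is 'f' double the final consonant and add -ori.
So fenmipz → befenmipzus.

befenmipzus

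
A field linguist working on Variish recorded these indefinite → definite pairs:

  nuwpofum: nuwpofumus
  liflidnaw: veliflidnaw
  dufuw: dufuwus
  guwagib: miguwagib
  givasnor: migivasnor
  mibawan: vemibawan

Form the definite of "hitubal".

dufuw and liflidnaw both end in -w yet inflect differently (dufuwus, veliflidnaw), so the final letter is not what conditions the rule; the last vowel is.
"hitubal" has last vowel 'a'. The stems whose last vowel is 'a' (liflidnaw → veliflidnaw, mibawan → vemibawan) add the prefix ve-.
The other patterns: stems whose last vowel is 'u' add -us; stems whose last vowel is 'i' or 'o' add the prefix mi-.
So hitubal → vehitubal.

vehitubal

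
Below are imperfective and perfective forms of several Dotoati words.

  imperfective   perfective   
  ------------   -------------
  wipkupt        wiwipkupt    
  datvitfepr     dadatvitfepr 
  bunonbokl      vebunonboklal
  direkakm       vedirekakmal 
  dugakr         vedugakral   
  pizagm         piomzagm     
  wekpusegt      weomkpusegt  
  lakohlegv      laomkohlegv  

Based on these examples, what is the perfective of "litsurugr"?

"litsurugr" has second-to-last letter 'g'. The stems whose second-to-last letter is 'g' (pizagm → piomzagm, wekpusegt → weomkpusegt, lakohlegv → laomkohlegv) insert -om- after the first vowel.
So litsurugr → liomtsurugr.

liomtsurugr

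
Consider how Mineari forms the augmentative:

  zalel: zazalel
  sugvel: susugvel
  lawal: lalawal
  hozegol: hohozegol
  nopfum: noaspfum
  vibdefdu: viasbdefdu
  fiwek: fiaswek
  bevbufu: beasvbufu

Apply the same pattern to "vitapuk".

viastapuk

zalel and fiwek both have last vowel 'e' yet inflect differently (zazalel, fiaswek), so the last vowel is not what conditions the rule; the final letter is.
"vitapuk" ends in -k. The one such stem in the data (fiwek → fiaswek) inserts -as- after the first vowel (as do nopfum, vibdefdu), so the same rule applies.
So vitapuk → viastapuk.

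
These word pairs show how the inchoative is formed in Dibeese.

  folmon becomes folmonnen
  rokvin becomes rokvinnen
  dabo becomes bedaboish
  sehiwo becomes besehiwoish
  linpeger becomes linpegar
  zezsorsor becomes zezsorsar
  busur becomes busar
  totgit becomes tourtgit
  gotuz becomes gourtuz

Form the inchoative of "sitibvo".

folmon and dabo both have last vowel 'o' yet inflect differently (folmonnen, bedaboish), so the last vowel is not what conditions the rule; the final letter is.
"sitibvo" ends in -o. The stems ending in -o (dabo → bedaboish, sehiwo → besehiwoish) add be- … -ish around the stem.
So sitibvo → besitibvoish.

besitibvoish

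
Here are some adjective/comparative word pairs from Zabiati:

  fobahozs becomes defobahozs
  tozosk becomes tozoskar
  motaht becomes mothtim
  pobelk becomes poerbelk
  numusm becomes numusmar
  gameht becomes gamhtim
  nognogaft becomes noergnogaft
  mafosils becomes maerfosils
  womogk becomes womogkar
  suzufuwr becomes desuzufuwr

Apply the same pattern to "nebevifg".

fobahozs and mafosils both end in -s yet inflect differently (defobahozs, maerfosils), so the final letter is not what conditions the rule; the second-to-last letter is.
"nebevifg" has second-to-last letter 'f'. The one such stem in the data (nognogaft → noergnogaft) inserts -er- after the first vowel (as do mafosils, pobelk), so the same rule applies.
The other patterns: stems whose second-to-last letter is 'g' or 's' add -ar; stems whose second-to-last letter is 'h' delete the last vowel and add -im; stems whose second-to-last letter is 'w' or 'z' add the prefix de-.
So nebevifg → neerbevifg.

neerbevifg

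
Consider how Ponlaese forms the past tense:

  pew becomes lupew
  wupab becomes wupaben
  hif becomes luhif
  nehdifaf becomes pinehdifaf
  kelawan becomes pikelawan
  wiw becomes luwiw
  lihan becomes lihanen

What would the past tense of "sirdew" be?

sirdewen

"sirdew" has 2 vowels. The stems with 2 vowels (wupab → wupaben, lihan → lihanen) add -en.
So sirdew → sirdewen.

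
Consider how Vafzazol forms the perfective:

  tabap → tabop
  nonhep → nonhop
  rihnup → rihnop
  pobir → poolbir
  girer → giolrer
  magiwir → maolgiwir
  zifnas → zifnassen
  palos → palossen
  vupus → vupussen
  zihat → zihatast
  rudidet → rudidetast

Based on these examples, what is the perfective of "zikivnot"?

"zikivnot" ends in -t. The stems ending in -t (zihat → zihatast, rudidet → rudidetast) add -ast.
The other patterns: stems ending in -p change the last vowel to 'o'; stems ending in -r insert -ol- after the first vowel; stems ending in -s double the final consonant and add -en.
So zikivnot → zikivnotast.

zikivnotast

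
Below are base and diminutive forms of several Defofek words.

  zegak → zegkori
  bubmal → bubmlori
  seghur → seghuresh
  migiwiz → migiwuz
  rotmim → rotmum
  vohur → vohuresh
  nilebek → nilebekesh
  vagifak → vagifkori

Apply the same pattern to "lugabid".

lugabud

vagifak and nilebek both end in -k yet inflect differently (vagifkori, nilebekesh), so the final letter is not what conditions the rule; the last vowel is.
"lugabid" has last vowel 'i'. The stems whose last vowel is 'i' (rotmim → rotmum, migiwiz → migiwuz) change the last vowel to 'u'.
So lugabid → lugabud.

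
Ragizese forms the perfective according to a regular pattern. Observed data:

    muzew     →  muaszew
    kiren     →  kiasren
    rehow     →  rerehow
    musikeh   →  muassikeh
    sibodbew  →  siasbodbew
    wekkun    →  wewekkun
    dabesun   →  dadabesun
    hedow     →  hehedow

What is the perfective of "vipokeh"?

viaspokeh

sibodbew and rehow both end in -w yet inflect differently (siasbodbew, rerehow), so the final letter is not what conditions the rule; the last vowel is.
"vipokeh" has last vowel 'e'. The stems whose last vowel is 'e' (sibodbew → siasbodbew, kiren → kiasren, musikeh → muassikeh) insert -as- after the first vowel.
So vipokeh → viaspokeh.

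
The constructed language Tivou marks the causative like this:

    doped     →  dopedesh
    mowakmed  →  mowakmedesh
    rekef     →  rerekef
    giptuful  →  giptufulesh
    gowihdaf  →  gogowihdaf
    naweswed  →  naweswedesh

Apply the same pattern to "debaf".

"debaf" ends in -f. The stems ending in -f (gowihdaf → gogowihdaf, rekef → rerekef) repeat the first consonant+vowel as a prefix.
So debaf → dedebaf.

dedebaf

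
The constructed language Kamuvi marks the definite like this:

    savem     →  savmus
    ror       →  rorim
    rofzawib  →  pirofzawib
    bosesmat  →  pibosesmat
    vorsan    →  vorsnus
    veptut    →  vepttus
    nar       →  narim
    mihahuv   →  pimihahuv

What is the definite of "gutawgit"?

"gutawgit" has 3 vowels. The stems with 3 vowels (bosesmat → pibosesmat, rofzawib → pirofzawib, mihahuv → pimihahuv) add the prefix pi-.
The other patterns: stems with 1 vowel add -im; stems with 2 vowels delete the last vowel and add -us.
So gutawgit → pigutawgit.

pigutawgit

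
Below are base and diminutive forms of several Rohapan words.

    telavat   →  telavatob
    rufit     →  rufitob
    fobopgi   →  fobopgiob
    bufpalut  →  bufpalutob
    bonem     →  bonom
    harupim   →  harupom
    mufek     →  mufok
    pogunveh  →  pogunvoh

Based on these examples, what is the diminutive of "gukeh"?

rufit and harupim both have last vowel 'i' yet inflect differently (rufitob, harupom), so the last vowel is not what conditions the rule; the final letter is.
"gukeh" ends in -h. The one such stem in the data (pogunveh → pogunvoh) changes the last vowel to 'o' (as do bonem, harupim), so the same rule applies.
The other pattern: stems ending in -i or -t add -ob.
So gukeh → gukoh.

gukoh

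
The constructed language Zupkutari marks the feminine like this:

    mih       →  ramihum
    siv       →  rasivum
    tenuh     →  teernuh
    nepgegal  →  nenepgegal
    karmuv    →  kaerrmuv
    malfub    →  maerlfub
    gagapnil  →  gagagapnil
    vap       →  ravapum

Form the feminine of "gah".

ragahum

mih and tenuh both end in -h yet inflect differently (ramihum, teernuh), so the final letter is not what conditions the rule; the number of vowels is.
"gah" has 1 vowel. The stems with 1 vowel (vap → ravapum, mih → ramihum, siv → rasivum) add ra- … -um around the stem.
The other patterns: stems with 2 vowels insert -er- after the first vowel; stems with 3 vowels repeat the first consonant+vowel as a prefix.
So gah → ragahum.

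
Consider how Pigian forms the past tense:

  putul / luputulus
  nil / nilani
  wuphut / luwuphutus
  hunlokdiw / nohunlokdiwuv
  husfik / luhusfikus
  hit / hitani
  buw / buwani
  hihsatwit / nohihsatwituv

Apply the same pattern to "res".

hit and wuphut both end in -t yet inflect differently (hitani, luwuphutus), so the final letter is not what conditions the rule; the number of vowels is.
"res" has 1 vowel. The stems with 1 vowel (buw → buwani, nil → nilani, hit → hitani) add -ani.
The other patterns: stems with 2 vowels add lu- … -us around the stem; stems with 3 vowels add no- … -uv around the stem.
So res → resani.

resani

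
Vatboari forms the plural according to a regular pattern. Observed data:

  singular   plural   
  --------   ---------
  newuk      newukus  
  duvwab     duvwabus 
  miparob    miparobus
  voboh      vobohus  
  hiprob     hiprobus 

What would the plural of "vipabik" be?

Every pair shown (newuk → newukus, duvwab → duvwabus, miparob → miparobus, …) follows the same rule: add -us.
So vipabik → vipabikus.

vipabikus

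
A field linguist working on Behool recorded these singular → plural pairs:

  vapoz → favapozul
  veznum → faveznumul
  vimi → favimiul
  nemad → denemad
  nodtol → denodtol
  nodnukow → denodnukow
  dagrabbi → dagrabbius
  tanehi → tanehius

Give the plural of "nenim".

denenim

vimi and dagrabbi both end in -i yet inflect differently (favimiul, dagrabbius), so the final letter is not what conditions the rule; the first letter is.
"nenim" begins with n-. The stems beginning with n- (nemad → denemad, nodtol → denodtol, nodnukow → denodnukow) add the prefix de-.
The other patterns: stems beginning with v- add fa- … -ul around the stem; stems beginning with d- or t- add -us.
So nenim → denenim.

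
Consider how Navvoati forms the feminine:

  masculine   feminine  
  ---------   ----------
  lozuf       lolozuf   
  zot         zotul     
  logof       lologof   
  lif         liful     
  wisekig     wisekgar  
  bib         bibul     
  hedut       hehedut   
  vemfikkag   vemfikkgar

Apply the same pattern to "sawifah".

"sawifah" has 3 vowels. The stems with 3 vowels (vemfikkag → vemfikkgar, wisekig → wisekgar) delete the last vowel and add -ar.
The other patterns: stems with 1 vowel add -ul; stems with 2 vowels repeat the first consonant+vowel as a prefix.
So sawifah → sawifhar.

sawifhar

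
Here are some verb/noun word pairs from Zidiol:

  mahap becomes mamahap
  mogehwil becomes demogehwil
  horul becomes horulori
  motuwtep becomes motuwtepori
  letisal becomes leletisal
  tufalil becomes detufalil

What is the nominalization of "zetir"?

horul and mogehwil both end in -l yet inflect differently (horulori, demogehwil), so the final letter is not what conditions the rule; the last vowel is.
"zetir" has last vowel 'i'. The stems whose last vowel is 'i' (mogehwil → demogehwil, tufalil → detufalil) add the prefix de-.
The other patterns: stems whose last vowel is 'e' or 'u' add -ori; stems whose last vowel is 'a' repeat the first consonant+vowel as a prefix.
So zetir → dezetir.

dezetir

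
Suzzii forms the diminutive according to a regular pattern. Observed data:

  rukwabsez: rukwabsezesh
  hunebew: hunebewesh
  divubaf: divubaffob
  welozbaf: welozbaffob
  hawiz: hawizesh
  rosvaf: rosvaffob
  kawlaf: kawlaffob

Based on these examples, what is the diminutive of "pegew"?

rosvaf and rukwabsez both begin with r- yet inflect differently (rosvaffob, rukwabsezesh), so the first letter is not what conditions the rule; the final letter is.
"pegew" ends in -w. The one such stem in the data (hunebew → hunebewesh) adds -esh, so the same rule applies.
The other pattern: stems ending in -f double the final consonant and add -ob.
So pegew → pegewesh.

pegewesh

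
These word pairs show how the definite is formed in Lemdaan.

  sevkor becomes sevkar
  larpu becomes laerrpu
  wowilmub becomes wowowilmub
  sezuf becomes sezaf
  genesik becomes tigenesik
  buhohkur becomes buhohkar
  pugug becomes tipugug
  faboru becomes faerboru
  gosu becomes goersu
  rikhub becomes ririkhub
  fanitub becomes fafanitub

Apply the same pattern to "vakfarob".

vavakfarob

wowilmub and faboru both have last vowel 'u' yet inflect differently (wowowilmub, faerboru), so the last vowel is not what conditions the rule; the final letter is.
"vakfarob" ends in -b. The stems ending in -b (wowilmub → wowowilmub, rikhub → ririkhub, fanitub → fafanitub) repeat the first consonant+vowel as a prefix.
So vakfarob → vavakfarob.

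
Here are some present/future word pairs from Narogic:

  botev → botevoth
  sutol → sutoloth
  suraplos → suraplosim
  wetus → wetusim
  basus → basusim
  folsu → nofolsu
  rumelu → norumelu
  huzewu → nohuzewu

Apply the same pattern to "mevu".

nomevu

sutol and suraplos both have last vowel 'o' yet inflect differently (sutoloth, suraplosim), so the last vowel is not what conditions the rule; the final letter is.
"mevu" ends in -u. The stems ending in -u (folsu → nofolsu, rumelu → norumelu, huzewu → nohuzewu) add the prefix no-.
So mevu → nomevu.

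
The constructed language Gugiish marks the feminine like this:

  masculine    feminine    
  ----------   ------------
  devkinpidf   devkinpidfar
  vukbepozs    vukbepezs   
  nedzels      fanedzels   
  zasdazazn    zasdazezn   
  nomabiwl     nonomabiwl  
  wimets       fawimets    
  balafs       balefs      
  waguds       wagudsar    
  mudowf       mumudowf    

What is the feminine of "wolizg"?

wolezg

wimets and waguds both end in -s yet inflect differently (fawimets, wagudsar), so the final letter is not what conditions the rule; the second-to-last letter is.
"wolizg" has second-to-last letter 'z'. The stems whose second-to-last letter is 'z' (zasdazazn → zasdazezn, vukbepozs → vukbepezs) change the last vowel to 'e'.
The other patterns: stems whose second-to-last letter is 'l' or 't' add the prefix fa-; stems whose second-to-last letter is 'd' add -ar; stems whose second-to-last letter is 'w' repeat the first consonant+vowel as a prefix.
So wolizg → wolezg.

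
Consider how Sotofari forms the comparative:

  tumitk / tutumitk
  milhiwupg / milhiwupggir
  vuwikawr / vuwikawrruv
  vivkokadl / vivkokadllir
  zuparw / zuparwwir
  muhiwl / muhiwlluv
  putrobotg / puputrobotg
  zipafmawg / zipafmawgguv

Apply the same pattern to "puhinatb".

pupuhinatb

putrobotg and zipafmawg both end in -g yet inflect differently (puputrobotg, zipafmawgguv), so the final letter is not what conditions the rule; the second-to-last letter is.
"puhinatb" has second-to-last letter 't'. The stems whose second-to-last letter is 't' (tumitk → tutumitk, putrobotg → puputrobotg) repeat the first consonant+vowel as a prefix.
So puhinatb → pupuhinatb.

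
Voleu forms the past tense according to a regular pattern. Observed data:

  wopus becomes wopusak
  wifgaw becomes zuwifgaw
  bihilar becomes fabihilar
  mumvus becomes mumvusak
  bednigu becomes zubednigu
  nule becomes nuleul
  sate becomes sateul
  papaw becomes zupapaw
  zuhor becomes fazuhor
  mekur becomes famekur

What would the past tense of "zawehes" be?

wopus and mekur both have last vowel 'u' yet inflect differently (wopusak, famekur), so the last vowel is not what conditions the rule; the final letter is.
"zawehes" ends in -s. The stems ending in -s (wopus → wopusak, mumvus → mumvusak) add -ak.
The other patterns: stems ending in -e add -ul; stems ending in -r add the prefix fa-; stems ending in -u or -w add the prefix zu-.
So zawehes → zawehesak.

zawehesak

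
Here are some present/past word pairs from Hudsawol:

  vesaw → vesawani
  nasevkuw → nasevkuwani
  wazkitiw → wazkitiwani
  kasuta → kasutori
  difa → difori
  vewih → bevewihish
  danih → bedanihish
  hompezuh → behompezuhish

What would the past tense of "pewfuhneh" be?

"pewfuhneh" ends in -h. The stems ending in -h (vewih → bevewihish, danih → bedanihish, hompezuh → behompezuhish) add be- … -ish around the stem.
The other patterns: stems ending in -w add -ani; stems ending in -a drop the final letter and add -ori.
So pewfuhneh → bepewfuhnehish.

bepewfuhnehish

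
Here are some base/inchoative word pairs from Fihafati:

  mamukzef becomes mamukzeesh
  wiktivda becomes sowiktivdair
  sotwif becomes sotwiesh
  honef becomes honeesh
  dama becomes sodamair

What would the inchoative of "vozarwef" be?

vozarweesh

sotwif and dama both have 2 vowels yet inflect differently (sotwiesh, sodamair), so the number of vowels is not what conditions the rule; the final letter is.
"vozarwef" ends in -f. The stems ending in -f (mamukzef → mamukzeesh, sotwif → sotwiesh, honef → honeesh) drop the final letter and add -esh.
The other pattern: stems ending in -a add so- … -ir around the stem.
So vozarwef → vozarweesh.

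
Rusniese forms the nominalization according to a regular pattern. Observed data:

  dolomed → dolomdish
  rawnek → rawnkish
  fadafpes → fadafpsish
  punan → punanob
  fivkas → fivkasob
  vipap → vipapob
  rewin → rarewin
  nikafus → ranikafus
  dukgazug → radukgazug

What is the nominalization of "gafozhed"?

"gafozhed" has last vowel 'e'. The stems whose last vowel is 'e' (dolomed → dolomdish, rawnek → rawnkish, fadafpes → fadafpsish) delete the last vowel and add -ish.
So gafozhed → gafozhdish.

gafozhdish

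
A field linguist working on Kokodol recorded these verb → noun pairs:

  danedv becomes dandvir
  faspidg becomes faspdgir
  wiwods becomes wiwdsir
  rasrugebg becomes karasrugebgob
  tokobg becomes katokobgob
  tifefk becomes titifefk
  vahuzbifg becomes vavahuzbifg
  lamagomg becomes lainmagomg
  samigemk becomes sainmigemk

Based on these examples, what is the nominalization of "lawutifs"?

lalawutifs

"lawutifs" has second-to-last letter 'f'. The stems whose second-to-last letter is 'f' (tifefk → titifefk, vahuzbifg → vavahuzbifg) repeat the first consonant+vowel as a prefix.
The other patterns: stems whose second-to-last letter is 'd' delete the last vowel and add -ir; stems whose second-to-last letter is 'b' add ka- … -ob around the stem; stems whose second-to-last letter is 'm' insert -in- after the first vowel.
So lawutifs → lalawutifs.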